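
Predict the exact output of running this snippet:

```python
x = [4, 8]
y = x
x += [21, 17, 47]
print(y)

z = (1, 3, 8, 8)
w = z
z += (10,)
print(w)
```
[4, 8, 21, 17, 47]
(1, 3, 8, 8)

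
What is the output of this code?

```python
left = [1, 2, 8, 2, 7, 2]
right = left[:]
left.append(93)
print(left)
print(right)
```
[1, 2, 8, 2, 7, 2, 93]
[1, 2, 8, 2, 7, 2]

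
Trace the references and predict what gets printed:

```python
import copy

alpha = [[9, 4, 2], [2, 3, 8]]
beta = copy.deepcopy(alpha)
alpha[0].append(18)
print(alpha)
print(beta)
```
[[9, 4, 2, 18], [2, 3, 8]]
[[9, 4, 2], [2, 3, 8]]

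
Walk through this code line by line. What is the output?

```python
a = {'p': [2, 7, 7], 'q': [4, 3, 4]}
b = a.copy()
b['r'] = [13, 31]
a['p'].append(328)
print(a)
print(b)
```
{'p': [2, 7, 7, 328], 'q': [4, 3, 4]}
{'p': [2, 7, 7, 328], 'q': [4, 3, 4], 'r': [13, 31]}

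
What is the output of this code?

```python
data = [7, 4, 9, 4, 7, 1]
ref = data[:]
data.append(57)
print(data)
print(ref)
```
[7, 4, 9, 4, 7, 1, 57]
[7, 4, 9, 4, 7, 1]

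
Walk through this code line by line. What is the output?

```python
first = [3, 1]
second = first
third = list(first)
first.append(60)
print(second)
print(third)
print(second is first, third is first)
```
[3, 1, 60]
[3, 1]
True False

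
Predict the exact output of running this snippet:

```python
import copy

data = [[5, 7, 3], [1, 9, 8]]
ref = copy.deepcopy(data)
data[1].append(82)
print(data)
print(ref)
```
[[5, 7, 3], [1, 9, 8, 82]]
[[5, 7, 3], [1, 9, 8]]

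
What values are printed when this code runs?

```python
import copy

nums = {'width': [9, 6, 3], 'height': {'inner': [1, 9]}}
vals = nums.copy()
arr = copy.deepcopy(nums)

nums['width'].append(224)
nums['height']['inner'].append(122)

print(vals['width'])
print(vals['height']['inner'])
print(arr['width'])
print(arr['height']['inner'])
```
[9, 6, 3, 224]
[1, 9, 122]
[9, 6, 3]
[1, 9]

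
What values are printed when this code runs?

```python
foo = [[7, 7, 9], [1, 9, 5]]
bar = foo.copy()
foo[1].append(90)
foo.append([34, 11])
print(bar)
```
[[7, 7, 9], [1, 9, 5, 90]]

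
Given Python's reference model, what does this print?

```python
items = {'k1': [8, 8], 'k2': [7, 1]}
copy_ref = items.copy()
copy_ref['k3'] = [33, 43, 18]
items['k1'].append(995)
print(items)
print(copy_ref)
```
{'k1': [8, 8, 995], 'k2': [7, 1]}
{'k1': [8, 8, 995], 'k2': [7, 1], 'k3': [33, 43, 18]}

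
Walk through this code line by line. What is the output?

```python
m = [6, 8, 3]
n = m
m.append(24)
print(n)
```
[6, 8, 3, 24]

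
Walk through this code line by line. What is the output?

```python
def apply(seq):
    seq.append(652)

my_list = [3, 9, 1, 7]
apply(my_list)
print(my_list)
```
[3, 9, 1, 7, 652]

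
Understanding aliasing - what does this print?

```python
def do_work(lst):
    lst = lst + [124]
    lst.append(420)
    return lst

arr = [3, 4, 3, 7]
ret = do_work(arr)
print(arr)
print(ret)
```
[3, 4, 3, 7]
[3, 4, 3, 7, 124, 420]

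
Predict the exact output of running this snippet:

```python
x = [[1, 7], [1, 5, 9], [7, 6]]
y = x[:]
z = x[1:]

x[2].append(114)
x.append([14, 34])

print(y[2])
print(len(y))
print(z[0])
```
[7, 6, 114]
3
[1, 5, 9]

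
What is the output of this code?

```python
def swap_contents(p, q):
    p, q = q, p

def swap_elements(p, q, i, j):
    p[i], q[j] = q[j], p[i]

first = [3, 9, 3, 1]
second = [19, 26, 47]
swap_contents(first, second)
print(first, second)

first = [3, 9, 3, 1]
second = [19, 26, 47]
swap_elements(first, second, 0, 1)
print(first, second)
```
[3, 9, 3, 1] [19, 26, 47]
[26, 9, 3, 1] [19, 3, 47]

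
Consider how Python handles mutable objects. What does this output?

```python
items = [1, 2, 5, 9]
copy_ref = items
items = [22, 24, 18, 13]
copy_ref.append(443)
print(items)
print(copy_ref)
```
[22, 24, 18, 13]
[1, 2, 5, 9, 443]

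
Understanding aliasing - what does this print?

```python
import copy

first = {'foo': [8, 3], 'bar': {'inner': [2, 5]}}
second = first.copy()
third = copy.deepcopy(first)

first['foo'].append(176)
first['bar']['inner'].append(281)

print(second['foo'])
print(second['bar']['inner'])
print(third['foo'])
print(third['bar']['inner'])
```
[8, 3, 176]
[2, 5, 281]
[8, 3]
[2, 5]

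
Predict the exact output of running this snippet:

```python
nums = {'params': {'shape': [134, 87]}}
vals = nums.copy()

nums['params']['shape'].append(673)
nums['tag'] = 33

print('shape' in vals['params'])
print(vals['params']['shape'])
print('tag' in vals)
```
True
[134, 87, 673]
False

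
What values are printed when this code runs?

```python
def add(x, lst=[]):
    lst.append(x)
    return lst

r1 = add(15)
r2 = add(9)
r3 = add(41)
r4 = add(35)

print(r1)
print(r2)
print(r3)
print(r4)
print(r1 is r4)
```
[15, 9, 41, 35]
[15, 9, 41, 35]
[15, 9, 41, 35]
[15, 9, 41, 35]
True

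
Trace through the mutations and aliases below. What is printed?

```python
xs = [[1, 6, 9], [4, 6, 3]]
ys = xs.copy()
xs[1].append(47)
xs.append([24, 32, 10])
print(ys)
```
[[1, 6, 9], [4, 6, 3, 47]]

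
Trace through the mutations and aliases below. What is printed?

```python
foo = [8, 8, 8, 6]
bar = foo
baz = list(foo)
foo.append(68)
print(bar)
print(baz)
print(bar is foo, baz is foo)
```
[8, 8, 8, 6, 68]
[8, 8, 8, 6]
True False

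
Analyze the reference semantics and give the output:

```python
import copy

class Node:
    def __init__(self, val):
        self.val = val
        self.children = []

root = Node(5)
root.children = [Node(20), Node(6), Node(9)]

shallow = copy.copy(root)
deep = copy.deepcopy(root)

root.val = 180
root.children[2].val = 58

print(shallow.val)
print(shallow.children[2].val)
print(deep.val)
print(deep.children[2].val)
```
5
58
5
9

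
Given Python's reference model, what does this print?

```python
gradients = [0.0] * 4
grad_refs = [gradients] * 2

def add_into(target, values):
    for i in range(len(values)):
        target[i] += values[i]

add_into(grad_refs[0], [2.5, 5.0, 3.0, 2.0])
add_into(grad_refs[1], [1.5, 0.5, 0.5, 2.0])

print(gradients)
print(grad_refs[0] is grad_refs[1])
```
[4.0, 5.5, 3.5, 4.0]
True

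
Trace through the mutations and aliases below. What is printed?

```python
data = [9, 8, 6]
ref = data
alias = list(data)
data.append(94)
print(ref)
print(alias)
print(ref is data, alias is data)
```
[9, 8, 6, 94]
[9, 8, 6]
True False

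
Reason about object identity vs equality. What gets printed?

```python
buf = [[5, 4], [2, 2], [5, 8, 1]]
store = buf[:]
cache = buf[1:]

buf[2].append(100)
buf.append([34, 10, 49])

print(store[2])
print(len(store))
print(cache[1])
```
[5, 8, 1, 100]
3
[5, 8, 1, 100]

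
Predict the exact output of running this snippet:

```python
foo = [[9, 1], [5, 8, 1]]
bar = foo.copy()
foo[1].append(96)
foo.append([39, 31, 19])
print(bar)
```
[[9, 1], [5, 8, 1, 96]]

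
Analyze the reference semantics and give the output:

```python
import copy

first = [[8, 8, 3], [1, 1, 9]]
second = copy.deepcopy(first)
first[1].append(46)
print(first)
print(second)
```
[[8, 8, 3], [1, 1, 9, 46]]
[[8, 8, 3], [1, 1, 9]]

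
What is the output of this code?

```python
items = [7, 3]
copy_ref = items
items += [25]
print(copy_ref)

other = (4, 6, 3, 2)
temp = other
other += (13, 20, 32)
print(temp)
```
[7, 3, 25]
(4, 6, 3, 2)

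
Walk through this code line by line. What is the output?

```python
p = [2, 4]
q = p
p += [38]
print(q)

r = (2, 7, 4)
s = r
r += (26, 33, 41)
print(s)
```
[2, 4, 38]
(2, 7, 4)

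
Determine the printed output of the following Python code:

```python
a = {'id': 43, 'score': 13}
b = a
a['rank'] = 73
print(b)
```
{'id': 43, 'score': 13, 'rank': 73}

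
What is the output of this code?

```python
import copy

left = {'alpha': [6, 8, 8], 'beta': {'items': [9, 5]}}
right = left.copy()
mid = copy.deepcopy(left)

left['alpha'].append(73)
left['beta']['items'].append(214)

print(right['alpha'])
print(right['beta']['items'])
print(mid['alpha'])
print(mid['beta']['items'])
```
[6, 8, 8, 73]
[9, 5, 214]
[6, 8, 8]
[9, 5]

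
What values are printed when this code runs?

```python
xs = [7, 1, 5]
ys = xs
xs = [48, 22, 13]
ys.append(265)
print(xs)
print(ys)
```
[48, 22, 13]
[7, 1, 5, 265]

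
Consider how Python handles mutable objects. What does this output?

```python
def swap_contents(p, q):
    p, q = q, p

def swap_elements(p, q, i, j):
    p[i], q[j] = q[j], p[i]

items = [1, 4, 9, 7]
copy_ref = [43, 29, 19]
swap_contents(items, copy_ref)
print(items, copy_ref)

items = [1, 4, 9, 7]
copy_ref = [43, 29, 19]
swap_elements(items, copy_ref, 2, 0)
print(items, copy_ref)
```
[1, 4, 9, 7] [43, 29, 19]
[1, 4, 43, 7] [9, 29, 19]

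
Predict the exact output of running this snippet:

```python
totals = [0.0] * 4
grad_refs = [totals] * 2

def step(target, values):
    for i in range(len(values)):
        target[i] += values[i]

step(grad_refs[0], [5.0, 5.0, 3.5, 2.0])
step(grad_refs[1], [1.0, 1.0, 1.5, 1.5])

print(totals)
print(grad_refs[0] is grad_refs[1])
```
[6.0, 6.0, 5.0, 3.5]
True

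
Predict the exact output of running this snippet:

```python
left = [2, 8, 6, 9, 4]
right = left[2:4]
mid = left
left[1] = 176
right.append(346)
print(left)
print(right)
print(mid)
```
[2, 176, 6, 9, 4]
[6, 9, 346]
[2, 176, 6, 9, 4]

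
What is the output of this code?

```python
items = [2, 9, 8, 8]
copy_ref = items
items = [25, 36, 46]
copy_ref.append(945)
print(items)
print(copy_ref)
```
[25, 36, 46]
[2, 9, 8, 8, 945]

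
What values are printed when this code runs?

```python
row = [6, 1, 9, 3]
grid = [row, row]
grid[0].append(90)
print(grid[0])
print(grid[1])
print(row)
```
[6, 1, 9, 3, 90]
[6, 1, 9, 3, 90]
[6, 1, 9, 3, 90]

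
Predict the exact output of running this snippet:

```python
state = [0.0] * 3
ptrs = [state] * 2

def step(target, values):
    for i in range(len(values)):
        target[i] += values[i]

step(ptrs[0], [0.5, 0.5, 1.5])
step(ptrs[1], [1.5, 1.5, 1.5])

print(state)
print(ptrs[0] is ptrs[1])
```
[2.0, 2.0, 3.0]
True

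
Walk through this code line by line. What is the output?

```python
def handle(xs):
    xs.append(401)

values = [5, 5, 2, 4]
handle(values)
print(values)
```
[5, 5, 2, 4, 401]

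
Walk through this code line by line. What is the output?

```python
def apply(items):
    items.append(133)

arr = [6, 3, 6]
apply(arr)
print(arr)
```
[6, 3, 6, 133]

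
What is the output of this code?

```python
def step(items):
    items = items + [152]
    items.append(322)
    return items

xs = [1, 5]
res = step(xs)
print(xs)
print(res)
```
[1, 5]
[1, 5, 152, 322]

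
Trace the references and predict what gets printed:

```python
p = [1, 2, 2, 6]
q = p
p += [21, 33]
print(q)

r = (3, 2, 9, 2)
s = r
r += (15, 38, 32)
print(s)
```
[1, 2, 2, 6, 21, 33]
(3, 2, 9, 2)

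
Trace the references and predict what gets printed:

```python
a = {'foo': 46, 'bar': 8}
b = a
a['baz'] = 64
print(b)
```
{'foo': 46, 'bar': 8, 'baz': 64}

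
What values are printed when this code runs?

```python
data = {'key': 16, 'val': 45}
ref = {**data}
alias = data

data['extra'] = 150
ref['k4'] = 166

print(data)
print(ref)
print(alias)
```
{'key': 16, 'val': 45, 'extra': 150}
{'key': 16, 'val': 45, 'k4': 166}
{'key': 16, 'val': 45, 'extra': 150}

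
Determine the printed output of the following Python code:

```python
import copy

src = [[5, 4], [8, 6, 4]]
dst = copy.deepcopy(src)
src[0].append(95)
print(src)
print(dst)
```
[[5, 4, 95], [8, 6, 4]]
[[5, 4], [8, 6, 4]]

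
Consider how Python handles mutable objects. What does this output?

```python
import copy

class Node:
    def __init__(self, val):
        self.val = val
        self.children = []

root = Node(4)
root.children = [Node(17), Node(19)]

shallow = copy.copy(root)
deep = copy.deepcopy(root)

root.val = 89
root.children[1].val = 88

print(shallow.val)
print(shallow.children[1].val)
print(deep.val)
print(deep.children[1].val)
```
4
88
4
19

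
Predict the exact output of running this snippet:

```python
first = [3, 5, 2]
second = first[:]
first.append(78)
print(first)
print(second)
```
[3, 5, 2, 78]
[3, 5, 2]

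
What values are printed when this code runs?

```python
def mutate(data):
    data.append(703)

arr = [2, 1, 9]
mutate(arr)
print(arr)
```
[2, 1, 9, 703]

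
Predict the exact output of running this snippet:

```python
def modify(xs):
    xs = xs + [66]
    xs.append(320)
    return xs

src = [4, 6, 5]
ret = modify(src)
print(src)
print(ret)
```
[4, 6, 5]
[4, 6, 5, 66, 320]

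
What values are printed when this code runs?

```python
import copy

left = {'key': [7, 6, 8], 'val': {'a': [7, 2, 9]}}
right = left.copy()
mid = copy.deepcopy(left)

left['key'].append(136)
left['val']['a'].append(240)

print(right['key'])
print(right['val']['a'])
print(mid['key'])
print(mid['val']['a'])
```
[7, 6, 8, 136]
[7, 2, 9, 240]
[7, 6, 8]
[7, 2, 9]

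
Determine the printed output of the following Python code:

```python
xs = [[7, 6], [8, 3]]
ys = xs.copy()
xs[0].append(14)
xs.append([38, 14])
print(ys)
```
[[7, 6, 14], [8, 3]]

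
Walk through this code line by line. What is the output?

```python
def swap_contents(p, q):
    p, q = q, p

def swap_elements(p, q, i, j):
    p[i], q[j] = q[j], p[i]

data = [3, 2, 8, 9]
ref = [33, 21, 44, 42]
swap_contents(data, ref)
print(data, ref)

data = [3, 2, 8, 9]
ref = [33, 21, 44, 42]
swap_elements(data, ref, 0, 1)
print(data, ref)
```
[3, 2, 8, 9] [33, 21, 44, 42]
[21, 2, 8, 9] [33, 3, 44, 42]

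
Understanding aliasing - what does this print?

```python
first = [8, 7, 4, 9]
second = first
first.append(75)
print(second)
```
[8, 7, 4, 9, 75]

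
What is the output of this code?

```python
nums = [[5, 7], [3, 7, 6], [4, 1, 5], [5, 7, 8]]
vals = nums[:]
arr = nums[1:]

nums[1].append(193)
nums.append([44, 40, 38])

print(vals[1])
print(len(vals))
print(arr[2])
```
[3, 7, 6, 193]
4
[5, 7, 8]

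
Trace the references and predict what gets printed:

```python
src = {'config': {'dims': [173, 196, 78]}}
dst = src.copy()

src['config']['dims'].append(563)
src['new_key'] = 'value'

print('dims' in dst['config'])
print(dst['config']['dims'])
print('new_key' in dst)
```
True
[173, 196, 78, 563]
False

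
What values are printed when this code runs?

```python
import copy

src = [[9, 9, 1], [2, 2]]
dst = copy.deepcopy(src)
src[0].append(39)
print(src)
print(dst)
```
[[9, 9, 1, 39], [2, 2]]
[[9, 9, 1], [2, 2]]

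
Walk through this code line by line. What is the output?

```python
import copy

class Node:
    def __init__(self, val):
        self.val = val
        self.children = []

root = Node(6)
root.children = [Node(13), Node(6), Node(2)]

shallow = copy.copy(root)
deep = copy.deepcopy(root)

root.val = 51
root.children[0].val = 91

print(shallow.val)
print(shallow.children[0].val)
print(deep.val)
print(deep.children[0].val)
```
6
91
6
13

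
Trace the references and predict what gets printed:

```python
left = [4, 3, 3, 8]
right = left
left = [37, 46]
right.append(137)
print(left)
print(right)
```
[37, 46]
[4, 3, 3, 8, 137]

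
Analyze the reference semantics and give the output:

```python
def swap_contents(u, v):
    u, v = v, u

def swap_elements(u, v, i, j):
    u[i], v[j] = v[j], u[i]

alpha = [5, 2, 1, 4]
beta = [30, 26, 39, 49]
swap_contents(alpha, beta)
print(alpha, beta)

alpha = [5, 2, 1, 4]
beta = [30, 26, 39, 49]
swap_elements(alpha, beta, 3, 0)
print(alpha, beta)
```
[5, 2, 1, 4] [30, 26, 39, 49]
[5, 2, 1, 30] [4, 26, 39, 49]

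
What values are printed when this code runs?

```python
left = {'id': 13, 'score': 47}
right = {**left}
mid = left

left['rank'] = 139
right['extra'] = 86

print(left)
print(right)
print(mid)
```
{'id': 13, 'score': 47, 'rank': 139}
{'id': 13, 'score': 47, 'extra': 86}
{'id': 13, 'score': 47, 'rank': 139}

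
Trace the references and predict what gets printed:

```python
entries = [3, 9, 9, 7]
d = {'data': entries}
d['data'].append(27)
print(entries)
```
[3, 9, 9, 7, 27]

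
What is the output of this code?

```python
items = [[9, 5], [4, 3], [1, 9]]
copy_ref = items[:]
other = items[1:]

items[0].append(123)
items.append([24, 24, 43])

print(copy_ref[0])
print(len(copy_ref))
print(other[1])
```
[9, 5, 123]
3
[1, 9]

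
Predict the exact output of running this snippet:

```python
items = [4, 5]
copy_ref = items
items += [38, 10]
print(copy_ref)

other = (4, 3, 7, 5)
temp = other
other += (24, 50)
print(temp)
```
[4, 5, 38, 10]
(4, 3, 7, 5)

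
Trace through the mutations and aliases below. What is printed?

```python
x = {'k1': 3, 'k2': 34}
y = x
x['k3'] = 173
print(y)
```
{'k1': 3, 'k2': 34, 'k3': 173}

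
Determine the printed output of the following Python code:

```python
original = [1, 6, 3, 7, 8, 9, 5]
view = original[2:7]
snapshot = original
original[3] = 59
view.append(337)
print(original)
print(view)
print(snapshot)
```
[1, 6, 3, 59, 8, 9, 5]
[3, 7, 8, 9, 5, 337]
[1, 6, 3, 59, 8, 9, 5]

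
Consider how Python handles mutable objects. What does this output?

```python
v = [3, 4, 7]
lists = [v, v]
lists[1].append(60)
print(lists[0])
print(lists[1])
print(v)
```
[3, 4, 7, 60]
[3, 4, 7, 60]
[3, 4, 7, 60]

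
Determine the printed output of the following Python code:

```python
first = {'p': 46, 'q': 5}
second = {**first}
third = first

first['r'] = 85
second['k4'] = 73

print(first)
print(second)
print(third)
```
{'p': 46, 'q': 5, 'r': 85}
{'p': 46, 'q': 5, 'k4': 73}
{'p': 46, 'q': 5, 'r': 85}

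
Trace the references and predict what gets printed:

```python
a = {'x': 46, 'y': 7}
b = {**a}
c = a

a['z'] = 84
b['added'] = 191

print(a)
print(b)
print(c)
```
{'x': 46, 'y': 7, 'z': 84}
{'x': 46, 'y': 7, 'added': 191}
{'x': 46, 'y': 7, 'z': 84}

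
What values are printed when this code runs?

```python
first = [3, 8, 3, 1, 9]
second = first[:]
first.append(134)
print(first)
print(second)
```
[3, 8, 3, 1, 9, 134]
[3, 8, 3, 1, 9]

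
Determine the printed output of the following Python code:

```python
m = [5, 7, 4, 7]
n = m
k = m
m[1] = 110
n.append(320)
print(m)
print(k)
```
[5, 110, 4, 7, 320]
[5, 110, 4, 7, 320]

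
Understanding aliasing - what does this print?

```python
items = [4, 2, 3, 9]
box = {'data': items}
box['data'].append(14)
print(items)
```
[4, 2, 3, 9, 14]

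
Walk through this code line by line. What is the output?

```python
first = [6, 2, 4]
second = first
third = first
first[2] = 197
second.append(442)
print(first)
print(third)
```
[6, 2, 197, 442]
[6, 2, 197, 442]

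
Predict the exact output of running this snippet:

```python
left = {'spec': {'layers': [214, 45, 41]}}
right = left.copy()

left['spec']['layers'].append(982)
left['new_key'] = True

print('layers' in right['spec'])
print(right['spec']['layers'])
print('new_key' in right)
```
True
[214, 45, 41, 982]
False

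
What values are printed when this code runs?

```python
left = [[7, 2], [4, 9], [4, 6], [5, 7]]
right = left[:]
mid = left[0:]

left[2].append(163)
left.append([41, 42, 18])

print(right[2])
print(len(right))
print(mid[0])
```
[4, 6, 163]
4
[7, 2]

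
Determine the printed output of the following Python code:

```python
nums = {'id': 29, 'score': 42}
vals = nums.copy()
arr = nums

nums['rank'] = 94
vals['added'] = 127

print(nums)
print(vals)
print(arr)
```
{'id': 29, 'score': 42, 'rank': 94}
{'id': 29, 'score': 42, 'added': 127}
{'id': 29, 'score': 42, 'rank': 94}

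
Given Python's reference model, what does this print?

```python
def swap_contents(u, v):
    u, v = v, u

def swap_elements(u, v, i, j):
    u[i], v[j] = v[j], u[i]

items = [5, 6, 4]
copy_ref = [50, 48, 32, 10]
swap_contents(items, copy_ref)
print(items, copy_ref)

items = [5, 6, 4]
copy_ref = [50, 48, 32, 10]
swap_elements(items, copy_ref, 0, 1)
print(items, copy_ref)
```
[5, 6, 4] [50, 48, 32, 10]
[48, 6, 4] [50, 5, 32, 10]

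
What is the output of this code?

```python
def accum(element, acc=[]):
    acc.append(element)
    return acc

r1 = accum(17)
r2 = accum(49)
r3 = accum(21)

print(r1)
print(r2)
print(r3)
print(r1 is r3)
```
[17, 49, 21]
[17, 49, 21]
[17, 49, 21]
True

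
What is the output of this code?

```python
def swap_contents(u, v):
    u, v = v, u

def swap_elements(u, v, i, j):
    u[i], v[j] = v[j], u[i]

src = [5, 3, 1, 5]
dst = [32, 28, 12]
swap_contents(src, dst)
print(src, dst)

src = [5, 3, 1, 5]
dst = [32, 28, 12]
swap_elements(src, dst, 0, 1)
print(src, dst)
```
[5, 3, 1, 5] [32, 28, 12]
[28, 3, 1, 5] [32, 5, 12]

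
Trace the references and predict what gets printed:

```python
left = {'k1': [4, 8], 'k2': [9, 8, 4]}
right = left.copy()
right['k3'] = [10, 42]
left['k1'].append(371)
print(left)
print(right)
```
{'k1': [4, 8, 371], 'k2': [9, 8, 4]}
{'k1': [4, 8, 371], 'k2': [9, 8, 4], 'k3': [10, 42]}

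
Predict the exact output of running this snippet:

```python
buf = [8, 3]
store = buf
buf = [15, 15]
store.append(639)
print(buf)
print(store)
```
[15, 15]
[8, 3, 639]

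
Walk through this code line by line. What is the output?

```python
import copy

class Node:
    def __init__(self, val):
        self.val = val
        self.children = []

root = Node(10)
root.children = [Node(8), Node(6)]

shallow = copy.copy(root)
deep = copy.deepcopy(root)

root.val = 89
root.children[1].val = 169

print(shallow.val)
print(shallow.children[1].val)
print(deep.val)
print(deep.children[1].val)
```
10
169
10
6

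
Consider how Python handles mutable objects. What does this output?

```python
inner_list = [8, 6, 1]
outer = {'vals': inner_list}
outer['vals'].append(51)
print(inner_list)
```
[8, 6, 1, 51]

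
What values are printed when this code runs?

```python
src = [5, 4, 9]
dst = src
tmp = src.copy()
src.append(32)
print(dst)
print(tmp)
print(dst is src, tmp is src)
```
[5, 4, 9, 32]
[5, 4, 9]
True False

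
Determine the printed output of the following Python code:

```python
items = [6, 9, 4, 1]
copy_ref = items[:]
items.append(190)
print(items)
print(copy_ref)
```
[6, 9, 4, 1, 190]
[6, 9, 4, 1]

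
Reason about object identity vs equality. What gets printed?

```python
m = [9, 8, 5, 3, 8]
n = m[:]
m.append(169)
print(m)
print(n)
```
[9, 8, 5, 3, 8, 169]
[9, 8, 5, 3, 8]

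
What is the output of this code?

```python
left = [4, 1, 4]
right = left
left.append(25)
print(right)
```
[4, 1, 4, 25]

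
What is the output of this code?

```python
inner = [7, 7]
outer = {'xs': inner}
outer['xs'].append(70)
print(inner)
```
[7, 7, 70]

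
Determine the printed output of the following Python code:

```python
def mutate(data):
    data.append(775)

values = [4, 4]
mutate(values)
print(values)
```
[4, 4, 775]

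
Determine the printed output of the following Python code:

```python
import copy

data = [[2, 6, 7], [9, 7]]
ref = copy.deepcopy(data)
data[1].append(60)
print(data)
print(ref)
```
[[2, 6, 7], [9, 7, 60]]
[[2, 6, 7], [9, 7]]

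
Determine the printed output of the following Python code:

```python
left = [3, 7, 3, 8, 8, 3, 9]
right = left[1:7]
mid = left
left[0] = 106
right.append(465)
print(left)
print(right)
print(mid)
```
[106, 7, 3, 8, 8, 3, 9]
[7, 3, 8, 8, 3, 9, 465]
[106, 7, 3, 8, 8, 3, 9]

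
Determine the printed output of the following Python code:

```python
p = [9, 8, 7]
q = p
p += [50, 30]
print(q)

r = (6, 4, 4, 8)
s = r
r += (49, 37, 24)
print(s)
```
[9, 8, 7, 50, 30]
(6, 4, 4, 8)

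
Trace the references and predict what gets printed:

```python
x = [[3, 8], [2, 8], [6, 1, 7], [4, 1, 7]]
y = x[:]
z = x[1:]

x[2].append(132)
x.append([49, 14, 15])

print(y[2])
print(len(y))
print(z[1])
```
[6, 1, 7, 132]
4
[6, 1, 7, 132]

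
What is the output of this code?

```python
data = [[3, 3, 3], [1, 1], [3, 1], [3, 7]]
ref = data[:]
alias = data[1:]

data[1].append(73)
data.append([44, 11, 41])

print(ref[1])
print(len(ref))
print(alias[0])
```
[1, 1, 73]
4
[1, 1, 73]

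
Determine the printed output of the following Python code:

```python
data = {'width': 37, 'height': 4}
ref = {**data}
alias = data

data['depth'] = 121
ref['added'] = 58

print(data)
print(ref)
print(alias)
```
{'width': 37, 'height': 4, 'depth': 121}
{'width': 37, 'height': 4, 'added': 58}
{'width': 37, 'height': 4, 'depth': 121}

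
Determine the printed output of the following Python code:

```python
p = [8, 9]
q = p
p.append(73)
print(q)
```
[8, 9, 73]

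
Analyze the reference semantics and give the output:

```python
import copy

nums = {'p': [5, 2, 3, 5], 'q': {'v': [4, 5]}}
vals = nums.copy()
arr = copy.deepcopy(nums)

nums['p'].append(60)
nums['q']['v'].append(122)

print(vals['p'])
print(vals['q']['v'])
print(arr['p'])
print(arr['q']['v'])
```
[5, 2, 3, 5, 60]
[4, 5, 122]
[5, 2, 3, 5]
[4, 5]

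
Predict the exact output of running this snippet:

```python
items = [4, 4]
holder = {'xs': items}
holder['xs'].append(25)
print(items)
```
[4, 4, 25]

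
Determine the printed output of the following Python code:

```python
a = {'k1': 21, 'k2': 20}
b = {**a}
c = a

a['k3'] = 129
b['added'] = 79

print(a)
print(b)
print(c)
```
{'k1': 21, 'k2': 20, 'k3': 129}
{'k1': 21, 'k2': 20, 'added': 79}
{'k1': 21, 'k2': 20, 'k3': 129}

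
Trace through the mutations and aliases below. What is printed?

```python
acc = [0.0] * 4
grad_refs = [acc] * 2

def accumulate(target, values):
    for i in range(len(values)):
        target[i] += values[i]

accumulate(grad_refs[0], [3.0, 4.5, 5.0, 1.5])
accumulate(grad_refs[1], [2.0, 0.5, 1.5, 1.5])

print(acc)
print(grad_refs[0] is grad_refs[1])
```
[5.0, 5.0, 6.5, 3.0]
True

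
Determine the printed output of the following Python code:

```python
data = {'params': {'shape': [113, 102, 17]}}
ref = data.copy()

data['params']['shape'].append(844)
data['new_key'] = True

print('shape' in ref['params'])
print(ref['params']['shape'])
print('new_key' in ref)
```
True
[113, 102, 17, 844]
False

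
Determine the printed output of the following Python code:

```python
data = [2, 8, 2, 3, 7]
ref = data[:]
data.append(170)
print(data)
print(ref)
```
[2, 8, 2, 3, 7, 170]
[2, 8, 2, 3, 7]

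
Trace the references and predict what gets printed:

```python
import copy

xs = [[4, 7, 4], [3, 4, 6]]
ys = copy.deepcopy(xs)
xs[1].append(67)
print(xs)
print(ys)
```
[[4, 7, 4], [3, 4, 6, 67]]
[[4, 7, 4], [3, 4, 6]]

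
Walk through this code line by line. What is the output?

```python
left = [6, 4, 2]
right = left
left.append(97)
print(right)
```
[6, 4, 2, 97]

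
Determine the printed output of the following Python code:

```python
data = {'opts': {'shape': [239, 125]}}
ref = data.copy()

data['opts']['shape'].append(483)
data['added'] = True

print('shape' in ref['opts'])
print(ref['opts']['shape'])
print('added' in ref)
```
True
[239, 125, 483]
False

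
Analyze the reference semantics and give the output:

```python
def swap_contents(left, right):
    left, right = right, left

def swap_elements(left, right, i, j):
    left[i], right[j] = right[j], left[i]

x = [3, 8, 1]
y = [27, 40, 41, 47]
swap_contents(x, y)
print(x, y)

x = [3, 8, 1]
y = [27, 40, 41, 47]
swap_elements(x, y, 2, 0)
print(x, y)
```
[3, 8, 1] [27, 40, 41, 47]
[3, 8, 27] [1, 40, 41, 47]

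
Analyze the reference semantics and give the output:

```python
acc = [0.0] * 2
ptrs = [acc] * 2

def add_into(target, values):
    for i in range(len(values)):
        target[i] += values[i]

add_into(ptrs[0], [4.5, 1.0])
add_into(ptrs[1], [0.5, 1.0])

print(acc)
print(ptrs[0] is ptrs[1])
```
[5.0, 2.0]
True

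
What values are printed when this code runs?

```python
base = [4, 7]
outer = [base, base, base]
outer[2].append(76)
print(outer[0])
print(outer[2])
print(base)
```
[4, 7, 76]
[4, 7, 76]
[4, 7, 76]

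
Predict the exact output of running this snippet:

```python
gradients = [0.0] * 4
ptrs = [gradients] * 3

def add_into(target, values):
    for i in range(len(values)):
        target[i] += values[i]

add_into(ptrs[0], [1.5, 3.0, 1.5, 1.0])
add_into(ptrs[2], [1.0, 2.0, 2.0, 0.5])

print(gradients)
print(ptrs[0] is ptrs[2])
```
[2.5, 5.0, 3.5, 1.5]
True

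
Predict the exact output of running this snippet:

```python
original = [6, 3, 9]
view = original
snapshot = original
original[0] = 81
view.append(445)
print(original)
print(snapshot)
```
[81, 3, 9, 445]
[81, 3, 9, 445]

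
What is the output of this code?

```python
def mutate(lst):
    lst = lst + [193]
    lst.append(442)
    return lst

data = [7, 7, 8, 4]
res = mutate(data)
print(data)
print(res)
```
[7, 7, 8, 4]
[7, 7, 8, 4, 193, 442]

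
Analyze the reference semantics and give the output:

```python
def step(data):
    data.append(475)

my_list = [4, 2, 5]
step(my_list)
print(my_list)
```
[4, 2, 5, 475]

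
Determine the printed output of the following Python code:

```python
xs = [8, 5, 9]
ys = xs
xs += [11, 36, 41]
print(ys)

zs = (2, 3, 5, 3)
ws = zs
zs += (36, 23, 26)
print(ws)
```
[8, 5, 9, 11, 36, 41]
(2, 3, 5, 3)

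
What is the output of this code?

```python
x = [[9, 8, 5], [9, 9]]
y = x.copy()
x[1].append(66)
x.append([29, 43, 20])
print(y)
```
[[9, 8, 5], [9, 9, 66]]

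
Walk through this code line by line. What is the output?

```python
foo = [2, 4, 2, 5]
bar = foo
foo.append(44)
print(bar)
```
[2, 4, 2, 5, 44]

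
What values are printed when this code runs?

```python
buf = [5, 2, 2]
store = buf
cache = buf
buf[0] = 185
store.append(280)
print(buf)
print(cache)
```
[185, 2, 2, 280]
[185, 2, 2, 280]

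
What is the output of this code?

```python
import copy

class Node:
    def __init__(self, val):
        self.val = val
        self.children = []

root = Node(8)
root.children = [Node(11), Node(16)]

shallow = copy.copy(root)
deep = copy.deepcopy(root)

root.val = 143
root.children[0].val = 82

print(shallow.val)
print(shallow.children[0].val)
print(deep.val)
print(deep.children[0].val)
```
8
82
8
11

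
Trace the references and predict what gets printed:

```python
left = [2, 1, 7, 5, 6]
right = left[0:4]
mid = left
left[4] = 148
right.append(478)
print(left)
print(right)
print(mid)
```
[2, 1, 7, 5, 148]
[2, 1, 7, 5, 478]
[2, 1, 7, 5, 148]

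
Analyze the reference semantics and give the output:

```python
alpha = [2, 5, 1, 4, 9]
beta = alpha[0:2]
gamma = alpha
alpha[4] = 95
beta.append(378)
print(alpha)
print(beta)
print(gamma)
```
[2, 5, 1, 4, 95]
[2, 5, 378]
[2, 5, 1, 4, 95]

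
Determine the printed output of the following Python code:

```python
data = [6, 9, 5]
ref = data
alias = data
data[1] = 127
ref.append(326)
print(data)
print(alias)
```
[6, 127, 5, 326]
[6, 127, 5, 326]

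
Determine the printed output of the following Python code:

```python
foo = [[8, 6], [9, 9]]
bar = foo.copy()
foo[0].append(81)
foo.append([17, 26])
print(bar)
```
[[8, 6, 81], [9, 9]]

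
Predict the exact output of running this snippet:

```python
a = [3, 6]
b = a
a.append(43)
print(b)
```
[3, 6, 43]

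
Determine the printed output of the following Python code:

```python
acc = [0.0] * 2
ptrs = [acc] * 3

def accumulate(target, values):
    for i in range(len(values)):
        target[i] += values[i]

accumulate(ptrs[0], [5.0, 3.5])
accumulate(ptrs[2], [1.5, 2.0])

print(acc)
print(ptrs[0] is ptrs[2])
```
[6.5, 5.5]
True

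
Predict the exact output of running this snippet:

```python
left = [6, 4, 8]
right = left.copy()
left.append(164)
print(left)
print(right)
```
[6, 4, 8, 164]
[6, 4, 8]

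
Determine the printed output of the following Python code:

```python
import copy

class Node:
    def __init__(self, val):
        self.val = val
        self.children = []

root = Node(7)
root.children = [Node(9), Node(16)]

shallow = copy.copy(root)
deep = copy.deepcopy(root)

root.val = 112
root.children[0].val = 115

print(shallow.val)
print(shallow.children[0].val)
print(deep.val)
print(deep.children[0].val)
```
7
115
7
9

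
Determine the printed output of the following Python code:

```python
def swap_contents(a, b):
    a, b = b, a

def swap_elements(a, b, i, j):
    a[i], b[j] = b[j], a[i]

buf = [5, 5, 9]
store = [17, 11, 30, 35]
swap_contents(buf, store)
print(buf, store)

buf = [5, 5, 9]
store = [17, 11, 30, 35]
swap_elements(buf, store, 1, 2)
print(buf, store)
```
[5, 5, 9] [17, 11, 30, 35]
[5, 30, 9] [17, 11, 5, 35]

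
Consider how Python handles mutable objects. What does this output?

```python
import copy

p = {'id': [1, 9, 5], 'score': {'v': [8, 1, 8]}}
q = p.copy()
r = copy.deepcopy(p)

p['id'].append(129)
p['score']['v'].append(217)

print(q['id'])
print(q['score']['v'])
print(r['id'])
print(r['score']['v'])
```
[1, 9, 5, 129]
[8, 1, 8, 217]
[1, 9, 5]
[8, 1, 8]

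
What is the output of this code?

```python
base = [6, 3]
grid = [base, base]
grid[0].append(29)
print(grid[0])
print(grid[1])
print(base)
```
[6, 3, 29]
[6, 3, 29]
[6, 3, 29]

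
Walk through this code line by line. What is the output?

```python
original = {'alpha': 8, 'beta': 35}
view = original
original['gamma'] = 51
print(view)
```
{'alpha': 8, 'beta': 35, 'gamma': 51}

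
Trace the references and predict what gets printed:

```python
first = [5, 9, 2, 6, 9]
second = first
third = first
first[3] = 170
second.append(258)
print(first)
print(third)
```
[5, 9, 2, 170, 9, 258]
[5, 9, 2, 170, 9, 258]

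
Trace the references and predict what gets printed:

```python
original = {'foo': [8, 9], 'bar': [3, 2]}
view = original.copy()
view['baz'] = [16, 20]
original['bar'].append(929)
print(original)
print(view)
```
{'foo': [8, 9], 'bar': [3, 2, 929]}
{'foo': [8, 9], 'bar': [3, 2, 929], 'baz': [16, 20]}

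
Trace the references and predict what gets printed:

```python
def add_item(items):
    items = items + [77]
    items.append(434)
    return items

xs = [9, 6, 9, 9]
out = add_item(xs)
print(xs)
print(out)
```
[9, 6, 9, 9]
[9, 6, 9, 9, 77, 434]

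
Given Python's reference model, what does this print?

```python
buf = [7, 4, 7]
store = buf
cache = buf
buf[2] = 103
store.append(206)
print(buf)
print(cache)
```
[7, 4, 103, 206]
[7, 4, 103, 206]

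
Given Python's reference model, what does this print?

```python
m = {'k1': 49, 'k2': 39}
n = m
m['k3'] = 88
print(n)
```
{'k1': 49, 'k2': 39, 'k3': 88}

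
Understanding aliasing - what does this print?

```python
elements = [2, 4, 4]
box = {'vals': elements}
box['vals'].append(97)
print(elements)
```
[2, 4, 4, 97]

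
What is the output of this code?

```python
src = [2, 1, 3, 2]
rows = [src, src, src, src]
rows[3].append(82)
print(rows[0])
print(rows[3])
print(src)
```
[2, 1, 3, 2, 82]
[2, 1, 3, 2, 82]
[2, 1, 3, 2, 82]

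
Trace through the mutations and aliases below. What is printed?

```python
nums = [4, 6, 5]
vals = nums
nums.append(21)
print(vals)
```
[4, 6, 5, 21]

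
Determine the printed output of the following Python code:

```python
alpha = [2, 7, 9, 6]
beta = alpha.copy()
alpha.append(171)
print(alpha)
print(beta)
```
[2, 7, 9, 6, 171]
[2, 7, 9, 6]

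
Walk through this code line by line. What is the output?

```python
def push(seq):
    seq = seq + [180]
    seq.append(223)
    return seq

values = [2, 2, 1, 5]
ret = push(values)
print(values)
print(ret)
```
[2, 2, 1, 5]
[2, 2, 1, 5, 180, 223]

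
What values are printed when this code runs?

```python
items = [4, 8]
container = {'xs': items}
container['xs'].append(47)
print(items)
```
[4, 8, 47]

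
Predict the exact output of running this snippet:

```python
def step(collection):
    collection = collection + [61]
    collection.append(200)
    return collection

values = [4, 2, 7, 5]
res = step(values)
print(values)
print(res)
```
[4, 2, 7, 5]
[4, 2, 7, 5, 61, 200]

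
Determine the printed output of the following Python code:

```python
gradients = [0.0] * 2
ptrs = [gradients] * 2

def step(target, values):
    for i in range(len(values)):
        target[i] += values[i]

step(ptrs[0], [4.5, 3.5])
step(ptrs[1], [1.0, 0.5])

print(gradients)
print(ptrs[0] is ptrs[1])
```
[5.5, 4.0]
True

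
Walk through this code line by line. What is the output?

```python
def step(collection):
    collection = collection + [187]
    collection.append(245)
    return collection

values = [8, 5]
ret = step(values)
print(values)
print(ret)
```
[8, 5]
[8, 5, 187, 245]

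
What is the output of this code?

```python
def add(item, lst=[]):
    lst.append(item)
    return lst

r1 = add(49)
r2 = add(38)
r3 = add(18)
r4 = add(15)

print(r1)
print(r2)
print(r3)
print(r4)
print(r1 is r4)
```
[49, 38, 18, 15]
[49, 38, 18, 15]
[49, 38, 18, 15]
[49, 38, 18, 15]
True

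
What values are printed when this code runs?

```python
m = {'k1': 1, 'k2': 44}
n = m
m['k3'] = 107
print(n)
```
{'k1': 1, 'k2': 44, 'k3': 107}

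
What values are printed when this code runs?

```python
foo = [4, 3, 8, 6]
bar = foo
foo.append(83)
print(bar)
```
[4, 3, 8, 6, 83]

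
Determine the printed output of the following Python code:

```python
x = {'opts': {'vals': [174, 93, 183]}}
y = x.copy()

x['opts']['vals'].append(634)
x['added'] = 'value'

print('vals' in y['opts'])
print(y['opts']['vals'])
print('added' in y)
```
True
[174, 93, 183, 634]
False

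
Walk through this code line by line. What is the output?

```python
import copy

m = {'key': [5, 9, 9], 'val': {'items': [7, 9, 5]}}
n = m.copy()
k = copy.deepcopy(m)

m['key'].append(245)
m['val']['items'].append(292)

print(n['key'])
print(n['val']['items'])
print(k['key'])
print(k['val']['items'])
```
[5, 9, 9, 245]
[7, 9, 5, 292]
[5, 9, 9]
[7, 9, 5]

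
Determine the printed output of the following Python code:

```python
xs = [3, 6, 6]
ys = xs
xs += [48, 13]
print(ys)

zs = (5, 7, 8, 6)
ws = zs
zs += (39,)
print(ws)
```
[3, 6, 6, 48, 13]
(5, 7, 8, 6)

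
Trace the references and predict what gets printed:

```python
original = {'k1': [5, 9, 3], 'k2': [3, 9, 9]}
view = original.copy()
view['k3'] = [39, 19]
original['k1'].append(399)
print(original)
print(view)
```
{'k1': [5, 9, 3, 399], 'k2': [3, 9, 9]}
{'k1': [5, 9, 3, 399], 'k2': [3, 9, 9], 'k3': [39, 19]}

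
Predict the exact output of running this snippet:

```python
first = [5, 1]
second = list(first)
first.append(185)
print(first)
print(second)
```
[5, 1, 185]
[5, 1]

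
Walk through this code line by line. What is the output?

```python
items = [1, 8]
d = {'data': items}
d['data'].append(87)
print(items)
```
[1, 8, 87]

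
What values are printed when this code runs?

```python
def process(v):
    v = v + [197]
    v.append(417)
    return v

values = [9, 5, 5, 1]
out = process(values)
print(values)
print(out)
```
[9, 5, 5, 1]
[9, 5, 5, 1, 197, 417]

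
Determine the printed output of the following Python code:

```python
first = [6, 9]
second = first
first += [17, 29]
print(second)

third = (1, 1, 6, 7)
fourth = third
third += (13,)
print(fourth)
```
[6, 9, 17, 29]
(1, 1, 6, 7)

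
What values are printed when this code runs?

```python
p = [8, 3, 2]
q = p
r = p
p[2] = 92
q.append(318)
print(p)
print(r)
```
[8, 3, 92, 318]
[8, 3, 92, 318]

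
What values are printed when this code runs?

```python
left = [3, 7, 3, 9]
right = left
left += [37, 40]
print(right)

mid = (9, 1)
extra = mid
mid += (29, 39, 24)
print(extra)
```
[3, 7, 3, 9, 37, 40]
(9, 1)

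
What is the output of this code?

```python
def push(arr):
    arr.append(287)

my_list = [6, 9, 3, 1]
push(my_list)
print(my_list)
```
[6, 9, 3, 1, 287]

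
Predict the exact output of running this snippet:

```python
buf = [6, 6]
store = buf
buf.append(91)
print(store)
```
[6, 6, 91]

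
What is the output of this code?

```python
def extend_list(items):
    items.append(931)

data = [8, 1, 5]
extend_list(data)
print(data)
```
[8, 1, 5, 931]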